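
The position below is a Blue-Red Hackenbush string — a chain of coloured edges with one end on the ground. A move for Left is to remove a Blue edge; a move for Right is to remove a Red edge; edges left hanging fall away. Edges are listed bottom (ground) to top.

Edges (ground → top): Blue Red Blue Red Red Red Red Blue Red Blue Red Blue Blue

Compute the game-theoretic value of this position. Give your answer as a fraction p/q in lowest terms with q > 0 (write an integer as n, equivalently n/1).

Build value(s[:k]) for k = 1..13, string s = Blue Red Blue Red Red Red Red Blue Red Blue Red Blue Blue.
1 of 13 · B · max L 0 · min R +∞ ⇒ 1
2 of 13 · BR · max L 0 · min R 1 ⇒ 1/2
3 of 13 · BRB · max L 1/2 · min R 1 ⇒ 3/4
4 of 13 · BRBR · max L 1/2 · min R 3/4 ⇒ 5/8
5 of 13 · BRBRR · max L 1/2 · min R 5/8 ⇒ 9/16
6 of 13 · BRBRRR · max L 1/2 · min R 9/16 ⇒ 17/32
7 of 13 · BRBRRRR · max L 1/2 · min R 17/32 ⇒ 33/64
8 of 13 · BRBRRRRB · max L 33/64 · min R 17/32 ⇒ 67/128
9 of 13 · BRBRRRRBR · max L 33/64 · min R 67/128 ⇒ 133/256
10 of 13 · BRBRRRRBRB · max L 133/256 · min R 67/128 ⇒ 267/512
11 of 13 · BRBRRRRBRBR · max L 133/256 · min R 267/512 ⇒ 533/1024
12 of 13 · BRBRRRRBRBRB · max L 533/1024 · min R 267/512 ⇒ 1067/2048
13 of 13 · BRBRRRRBRBRBB · max L 1067/2048 · min R 267/512 ⇒ 2135/4096

2135/4096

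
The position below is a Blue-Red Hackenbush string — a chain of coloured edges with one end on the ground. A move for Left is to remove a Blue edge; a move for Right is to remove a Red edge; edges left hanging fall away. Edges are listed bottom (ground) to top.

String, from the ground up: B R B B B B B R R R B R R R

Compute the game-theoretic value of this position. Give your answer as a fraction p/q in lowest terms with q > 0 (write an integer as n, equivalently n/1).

Recurse on prefixes of the 14-edge string B R B B B B B R R R B R R R:
edge 1 of 14 (B): { 0 | · } ⇒ 1
edge 2 of 14 (R): { 0 | 1 } ⇒ 1/2
edge 3 of 14 (B): { 0,1/2 | 1 } ⇒ 3/4
edge 4 of 14 (B): { 0,1/2,3/4 | 1 } ⇒ 7/8
edge 5 of 14 (B): { 0,1/2,3/4,7/8 | 1 } ⇒ 15/16
edge 6 of 14 (B): { 0,1/2,3/4,7/8,15/16 | 1 } ⇒ 31/32
edge 7 of 14 (B): { 0,1/2,3/4,7/8,15/16,31/32 | 1 } ⇒ 63/64
edge 8 of 14 (R): { 0,1/2,3/4,7/8,15/16,31/32 | 63/64,1 } ⇒ 125/128
edge 9 of 14 (R): { 0,1/2,3/4,7/8,15/16,31/32 | 125/128,63/64,1 } ⇒ 249/256
edge 10 of 14 (R): { 0,1/2,3/4,7/8,15/16,31/32 | 249/256,125/128,63/64,1 } ⇒ 497/512
edge 11 of 14 (B): { 0,1/2,3/4,7/8,15/16,31/32,497/512 | 249/256,125/128,63/64,1 } ⇒ 995/1024
edge 12 of 14 (R): { 0,1/2,3/4,7/8,15/16,31/32,497/512 | 995/1024,249/256,125/128,63/64,1 } ⇒ 1989/2048
edge 13 of 14 (R): { 0,1/2,3/4,7/8,15/16,31/32,497/512 | 1989/2048,995/1024,249/256,125/128,63/64,1 } ⇒ 3977/4096
edge 14 of 14 (R): { 0,1/2,3/4,7/8,15/16,31/32,497/512 | 3977/4096,1989/2048,995/1024,249/256,125/128,63/64,1 } ⇒ 7953/8192

7953/8192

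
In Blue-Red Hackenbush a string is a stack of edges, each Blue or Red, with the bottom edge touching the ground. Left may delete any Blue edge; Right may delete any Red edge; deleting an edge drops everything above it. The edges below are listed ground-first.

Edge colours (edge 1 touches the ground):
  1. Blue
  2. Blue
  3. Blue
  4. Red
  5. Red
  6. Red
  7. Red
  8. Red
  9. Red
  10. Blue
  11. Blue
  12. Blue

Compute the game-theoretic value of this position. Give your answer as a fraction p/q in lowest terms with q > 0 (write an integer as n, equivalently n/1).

edge 1 of 12 (Blue): { 0 | — } → 1
edge 2 of 12 (Blue): { 0,1 | — } → 2
edge 3 of 12 (Blue): { 0,1,2 | — } → 3
edge 4 of 12 (Red): { 0,1,2 | 3 } → 5/2
edge 5 of 12 (Red): { 0,1,2 | 5/2,3 } → 9/4
edge 6 of 12 (Red): { 0,1,2 | 9/4,5/2,3 } → 17/8
edge 7 of 12 (Red): { 0,1,2 | 17/8,9/4,5/2,3 } → 33/16
edge 8 of 12 (Red): { 0,1,2 | 33/16,17/8,9/4,5/2,3 } → 65/32
edge 9 of 12 (Red): { 0,1,2 | 65/32,33/16,17/8,9/4,5/2,3 } → 129/64
edge 10 of 12 (Blue): { 0,1,2,129/64 | 65/32,33/16,17/8,9/4,5/2,3 } → 259/128
edge 11 of 12 (Blue): { 0,1,2,129/64,259/128 | 65/32,33/16,17/8,9/4,5/2,3 } → 519/256
edge 12 of 12 (Blue): { 0,1,2,129/64,259/128,519/256 | 65/32,33/16,17/8,9/4,5/2,3 } → 1039/512

1039/512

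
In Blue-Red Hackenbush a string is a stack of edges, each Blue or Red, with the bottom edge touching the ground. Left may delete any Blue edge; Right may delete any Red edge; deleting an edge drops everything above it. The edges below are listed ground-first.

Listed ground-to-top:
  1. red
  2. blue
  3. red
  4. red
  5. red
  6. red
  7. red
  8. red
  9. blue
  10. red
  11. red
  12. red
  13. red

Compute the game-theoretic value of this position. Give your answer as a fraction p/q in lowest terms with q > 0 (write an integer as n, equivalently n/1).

-4063/4096

g_1 [r]  L=[—]  R=[0]  so -1
g_2 [rb]  L=[-1]  R=[0]  so -1/2
g_3 [rbr]  L=[-1]  R=[-1/2 0]  so -3/4
g_4 [rbrr]  L=[-1]  R=[-3/4 -1/2 0]  so -7/8
g_5 [rbrrr]  L=[-1]  R=[-7/8 -3/4 -1/2 0]  so -15/16
g_6 [rbrrrr]  L=[-1]  R=[-15/16 -7/8 -3/4 -1/2 0]  so -31/32
g_7 [rbrrrrr]  L=[-1]  R=[-31/32 -15/16 -7/8 -3/4 -1/2 0]  so -63/64
g_8 [rbrrrrrr]  L=[-1]  R=[-63/64 -31/32 -15/16 -7/8 -3/4 -1/2 0]  so -127/128
g_9 [rbrrrrrrb]  L=[-1 -127/128]  R=[-63/64 -31/32 -15/16 -7/8 -3/4 -1/2 0]  so -253/256
g_10 [rbrrrrrrbr]  L=[-1 -127/128]  R=[-253/256 -63/64 -31/32 -15/16 -7/8 -3/4 -1/2 0]  so -507/512
g_11 [rbrrrrrrbrr]  L=[-1 -127/128]  R=[-507/512 -253/256 -63/64 -31/32 -15/16 -7/8 -3/4 -1/2 0]  so -1015/1024
g_12 [rbrrrrrrbrrr]  L=[-1 -127/128]  R=[-1015/1024 -507/512 -253/256 -63/64 -31/32 -15/16 -7/8 -3/4 -1/2 0]  so -2031/2048
g_13 [rbrrrrrrbrrrr]  L=[-1 -127/128]  R=[-2031/2048 -1015/1024 -507/512 -253/256 -63/64 -31/32 -15/16 -7/8 -3/4 -1/2 0]  so -4063/4096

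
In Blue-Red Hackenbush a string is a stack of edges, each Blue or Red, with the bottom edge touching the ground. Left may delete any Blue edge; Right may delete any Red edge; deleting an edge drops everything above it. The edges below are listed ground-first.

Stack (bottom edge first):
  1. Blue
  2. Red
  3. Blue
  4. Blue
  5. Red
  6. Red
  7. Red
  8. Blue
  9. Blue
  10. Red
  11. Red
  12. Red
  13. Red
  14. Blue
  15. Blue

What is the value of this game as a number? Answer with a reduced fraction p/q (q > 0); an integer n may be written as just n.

12679/16384

val_1 [B]  L=[0]  R=[]  — 1
val_2 [BR]  L=[0]  R=[1]  — 1/2
val_3 [BRB]  L=[0; 1/2]  R=[1]  — 3/4
val_4 [BRBB]  L=[0; 1/2; 3/4]  R=[1]  — 7/8
val_5 [BRBBR]  L=[0; 1/2; 3/4]  R=[7/8; 1]  — 13/16
val_6 [BRBBRR]  L=[0; 1/2; 3/4]  R=[13/16; 7/8; 1]  — 25/32
val_7 [BRBBRRR]  L=[0; 1/2; 3/4]  R=[25/32; 13/16; 7/8; 1]  — 49/64
val_8 [BRBBRRRB]  L=[0; 1/2; 3/4; 49/64]  R=[25/32; 13/16; 7/8; 1]  — 99/128
val_9 [BRBBRRRBB]  L=[0; 1/2; 3/4; 49/64; 99/128]  R=[25/32; 13/16; 7/8; 1]  — 199/256
val_10 [BRBBRRRBBR]  L=[0; 1/2; 3/4; 49/64; 99/128]  R=[199/256; 25/32; 13/16; 7/8; 1]  — 397/512
val_11 [BRBBRRRBBRR]  L=[0; 1/2; 3/4; 49/64; 99/128]  R=[397/512; 199/256; 25/32; 13/16; 7/8; 1]  — 793/1024
val_12 [BRBBRRRBBRRR]  L=[0; 1/2; 3/4; 49/64; 99/128]  R=[793/1024; 397/512; 199/256; 25/32; 13/16; 7/8; 1]  — 1585/2048
val_13 [BRBBRRRBBRRRR]  L=[0; 1/2; 3/4; 49/64; 99/128]  R=[1585/2048; 793/1024; 397/512; 199/256; 25/32; 13/16; 7/8; 1]  — 3169/4096
val_14 [BRBBRRRBBRRRRB]  L=[0; 1/2; 3/4; 49/64; 99/128; 3169/4096]  R=[1585/2048; 793/1024; 397/512; 199/256; 25/32; 13/16; 7/8; 1]  — 6339/8192
val_15 [BRBBRRRBBRRRRBB]  L=[0; 1/2; 3/4; 49/64; 99/128; 3169/4096; 6339/8192]  R=[1585/2048; 793/1024; 397/512; 199/256; 25/32; 13/16; 7/8; 1]  — 12679/16384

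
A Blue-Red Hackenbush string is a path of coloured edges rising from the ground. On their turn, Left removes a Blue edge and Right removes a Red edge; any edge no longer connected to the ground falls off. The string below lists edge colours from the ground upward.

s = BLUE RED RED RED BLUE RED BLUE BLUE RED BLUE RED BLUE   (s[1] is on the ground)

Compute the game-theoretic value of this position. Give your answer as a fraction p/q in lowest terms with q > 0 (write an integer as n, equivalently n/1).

363/2048

step 1: add BLUE to get B; options L={ 0 } R={  } so 1
step 2: add RED to get BR; options L={ 0 } R={ 1 } so 1/2
step 3: add RED to get BRR; options L={ 0 } R={ 1/2 1 } so 1/4
step 4: add RED to get BRRR; options L={ 0 } R={ 1/4 1/2 1 } so 1/8
step 5: add BLUE to get BRRRB; options L={ 0 1/8 } R={ 1/4 1/2 1 } so 3/16
step 6: add RED to get BRRRBR; options L={ 0 1/8 } R={ 3/16 1/4 1/2 1 } so 5/32
step 7: add BLUE to get BRRRBRB; options L={ 0 1/8 5/32 } R={ 3/16 1/4 1/2 1 } so 11/64
step 8: add BLUE to get BRRRBRBB; options L={ 0 1/8 5/32 11/64 } R={ 3/16 1/4 1/2 1 } so 23/128
step 9: add RED to get BRRRBRBBR; options L={ 0 1/8 5/32 11/64 } R={ 23/128 3/16 1/4 1/2 1 } so 45/256
step 10: add BLUE to get BRRRBRBBRB; options L={ 0 1/8 5/32 11/64 45/256 } R={ 23/128 3/16 1/4 1/2 1 } so 91/512
step 11: add RED to get BRRRBRBBRBR; options L={ 0 1/8 5/32 11/64 45/256 } R={ 91/512 23/128 3/16 1/4 1/2 1 } so 181/1024
step 12: add BLUE to get BRRRBRBBRBRB; options L={ 0 1/8 5/32 11/64 45/256 181/1024 } R={ 91/512 23/128 3/16 1/4 1/2 1 } so 363/2048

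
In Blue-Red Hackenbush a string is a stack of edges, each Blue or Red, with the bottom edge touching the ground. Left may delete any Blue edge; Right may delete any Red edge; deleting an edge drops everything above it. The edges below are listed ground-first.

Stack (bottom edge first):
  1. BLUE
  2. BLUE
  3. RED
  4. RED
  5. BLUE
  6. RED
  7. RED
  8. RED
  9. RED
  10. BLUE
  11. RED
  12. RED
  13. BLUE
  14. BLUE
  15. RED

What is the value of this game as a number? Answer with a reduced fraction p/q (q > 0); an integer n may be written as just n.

Build g(s[:k]) for k = 1..15, string s = BLUE BLUE RED RED BLUE RED RED RED RED BLUE RED RED BLUE BLUE RED.
g(B) = { 0 | · } ⇒ 1
g(BB) = { 0, 1 | · } ⇒ 2
g(BBR) = { 0, 1 | 2 } ⇒ 3/2
g(BBRR) = { 0, 1 | 3/2, 2 } ⇒ 5/4
g(BBRRB) = { 0, 1, 5/4 | 3/2, 2 } ⇒ 11/8
g(BBRRBR) = { 0, 1, 5/4 | 11/8, 3/2, 2 } ⇒ 21/16
g(BBRRBRR) = { 0, 1, 5/4 | 21/16, 11/8, 3/2, 2 } ⇒ 41/32
g(BBRRBRRR) = { 0, 1, 5/4 | 41/32, 21/16, 11/8, 3/2, 2 } ⇒ 81/64
g(BBRRBRRRR) = { 0, 1, 5/4 | 81/64, 41/32, 21/16, 11/8, 3/2, 2 } ⇒ 161/128
g(BBRRBRRRRB) = { 0, 1, 5/4, 161/128 | 81/64, 41/32, 21/16, 11/8, 3/2, 2 } ⇒ 323/256
g(BBRRBRRRRBR) = { 0, 1, 5/4, 161/128 | 323/256, 81/64, 41/32, 21/16, 11/8, 3/2, 2 } ⇒ 645/512
g(BBRRBRRRRBRR) = { 0, 1, 5/4, 161/128 | 645/512, 323/256, 81/64, 41/32, 21/16, 11/8, 3/2, 2 } ⇒ 1289/1024
g(BBRRBRRRRBRRB) = { 0, 1, 5/4, 161/128, 1289/1024 | 645/512, 323/256, 81/64, 41/32, 21/16, 11/8, 3/2, 2 } ⇒ 2579/2048
g(BBRRBRRRRBRRBB) = { 0, 1, 5/4, 161/128, 1289/1024, 2579/2048 | 645/512, 323/256, 81/64, 41/32, 21/16, 11/8, 3/2, 2 } ⇒ 5159/4096
g(BBRRBRRRRBRRBBR) = { 0, 1, 5/4, 161/128, 1289/1024, 2579/2048 | 5159/4096, 645/512, 323/256, 81/64, 41/32, 21/16, 11/8, 3/2, 2 } ⇒ 10317/8192

10317/8192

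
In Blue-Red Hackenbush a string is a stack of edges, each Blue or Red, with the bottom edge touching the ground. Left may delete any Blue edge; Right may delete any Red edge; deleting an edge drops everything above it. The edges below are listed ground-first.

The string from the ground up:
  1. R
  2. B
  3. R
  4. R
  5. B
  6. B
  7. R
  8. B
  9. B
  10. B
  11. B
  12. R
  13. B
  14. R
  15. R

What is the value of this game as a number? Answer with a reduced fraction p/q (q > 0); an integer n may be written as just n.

Build v(s[:k]) for k = 1..15, string s = R B R R B B R B B B B R B R R.
1 of 15 · R · max L −∞ · min R 0 = -1
2 of 15 · RB · max L -1 · min R 0 = -1/2
3 of 15 · RBR · max L -1 · min R -1/2 = -3/4
4 of 15 · RBRR · max L -1 · min R -3/4 = -7/8
5 of 15 · RBRRB · max L -7/8 · min R -3/4 = -13/16
6 of 15 · RBRRBB · max L -13/16 · min R -3/4 = -25/32
7 of 15 · RBRRBBR · max L -13/16 · min R -25/32 = -51/64
8 of 15 · RBRRBBRB · max L -51/64 · min R -25/32 = -101/128
9 of 15 · RBRRBBRBB · max L -101/128 · min R -25/32 = -201/256
10 of 15 · RBRRBBRBBB · max L -201/256 · min R -25/32 = -401/512
11 of 15 · RBRRBBRBBBB · max L -401/512 · min R -25/32 = -801/1024
12 of 15 · RBRRBBRBBBBR · max L -401/512 · min R -801/1024 = -1603/2048
13 of 15 · RBRRBBRBBBBRB · max L -1603/2048 · min R -801/1024 = -3205/4096
14 of 15 · RBRRBBRBBBBRBR · max L -1603/2048 · min R -3205/4096 = -6411/8192
15 of 15 · RBRRBBRBBBBRBRR · max L -1603/2048 · min R -6411/8192 = -12823/16384

-12823/16384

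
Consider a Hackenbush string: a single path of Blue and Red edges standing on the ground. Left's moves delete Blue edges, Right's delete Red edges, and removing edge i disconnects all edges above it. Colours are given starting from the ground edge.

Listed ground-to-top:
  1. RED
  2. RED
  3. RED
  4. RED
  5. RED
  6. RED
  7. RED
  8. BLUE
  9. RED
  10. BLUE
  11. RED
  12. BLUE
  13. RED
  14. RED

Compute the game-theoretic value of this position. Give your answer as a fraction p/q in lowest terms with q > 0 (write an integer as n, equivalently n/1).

-855/128

1 of 14 · R · max L −∞ · min R 0 => -1
2 of 14 · RR · max L −∞ · min R -1 => -2
3 of 14 · RRR · max L −∞ · min R -2 => -3
4 of 14 · RRRR · max L −∞ · min R -3 => -4
5 of 14 · RRRRR · max L −∞ · min R -4 => -5
6 of 14 · RRRRRR · max L −∞ · min R -5 => -6
7 of 14 · RRRRRRR · max L −∞ · min R -6 => -7
8 of 14 · RRRRRRRB · max L -7 · min R -6 => -13/2
9 of 14 · RRRRRRRBR · max L -7 · min R -13/2 => -27/4
10 of 14 · RRRRRRRBRB · max L -27/4 · min R -13/2 => -53/8
11 of 14 · RRRRRRRBRBR · max L -27/4 · min R -53/8 => -107/16
12 of 14 · RRRRRRRBRBRB · max L -107/16 · min R -53/8 => -213/32
13 of 14 · RRRRRRRBRBRBR · max L -107/16 · min R -213/32 => -427/64
14 of 14 · RRRRRRRBRBRBRR · max L -107/16 · min R -427/64 => -855/128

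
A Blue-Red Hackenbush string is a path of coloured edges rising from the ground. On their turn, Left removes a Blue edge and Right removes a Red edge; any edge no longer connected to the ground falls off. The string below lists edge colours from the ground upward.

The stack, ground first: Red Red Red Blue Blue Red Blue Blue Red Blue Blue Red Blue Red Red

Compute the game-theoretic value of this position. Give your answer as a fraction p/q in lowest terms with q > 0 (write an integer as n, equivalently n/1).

-9367/4096

Build val(s[:k]) for k = 1..15, string s = Red Red Red Blue Blue Red Blue Blue Red Blue Blue Red Blue Red Red.
val(R) = {  | 0 } — -1
val(RR) = {  | -1 0 } — -2
val(RRR) = {  | -2 -1 0 } — -3
val(RRRB) = { -3 | -2 -1 0 } — -5/2
val(RRRBB) = { -3 -5/2 | -2 -1 0 } — -9/4
val(RRRBBR) = { -3 -5/2 | -9/4 -2 -1 0 } — -19/8
val(RRRBBRB) = { -3 -5/2 -19/8 | -9/4 -2 -1 0 } — -37/16
val(RRRBBRBB) = { -3 -5/2 -19/8 -37/16 | -9/4 -2 -1 0 } — -73/32
val(RRRBBRBBR) = { -3 -5/2 -19/8 -37/16 | -73/32 -9/4 -2 -1 0 } — -147/64
val(RRRBBRBBRB) = { -3 -5/2 -19/8 -37/16 -147/64 | -73/32 -9/4 -2 -1 0 } — -293/128
val(RRRBBRBBRBB) = { -3 -5/2 -19/8 -37/16 -147/64 -293/128 | -73/32 -9/4 -2 -1 0 } — -585/256
val(RRRBBRBBRBBR) = { -3 -5/2 -19/8 -37/16 -147/64 -293/128 | -585/256 -73/32 -9/4 -2 -1 0 } — -1171/512
val(RRRBBRBBRBBRB) = { -3 -5/2 -19/8 -37/16 -147/64 -293/128 -1171/512 | -585/256 -73/32 -9/4 -2 -1 0 } — -2341/1024
val(RRRBBRBBRBBRBR) = { -3 -5/2 -19/8 -37/16 -147/64 -293/128 -1171/512 | -2341/1024 -585/256 -73/32 -9/4 -2 -1 0 } — -4683/2048
val(RRRBBRBBRBBRBRR) = { -3 -5/2 -19/8 -37/16 -147/64 -293/128 -1171/512 | -4683/2048 -2341/1024 -585/256 -73/32 -9/4 -2 -1 0 } — -9367/4096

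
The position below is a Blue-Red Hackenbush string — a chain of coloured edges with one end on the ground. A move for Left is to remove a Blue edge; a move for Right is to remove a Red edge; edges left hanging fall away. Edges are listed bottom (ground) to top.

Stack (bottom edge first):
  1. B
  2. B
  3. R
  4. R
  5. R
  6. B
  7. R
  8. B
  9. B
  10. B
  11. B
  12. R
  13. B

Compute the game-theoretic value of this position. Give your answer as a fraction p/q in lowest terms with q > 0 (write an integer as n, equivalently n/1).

edge 1 of 13 (B): { 0 | none } — 1
edge 2 of 13 (B): { 0, 1 | none } — 2
edge 3 of 13 (R): { 0, 1 | 2 } — 3/2
edge 4 of 13 (R): { 0, 1 | 3/2, 2 } — 5/4
edge 5 of 13 (R): { 0, 1 | 5/4, 3/2, 2 } — 9/8
edge 6 of 13 (B): { 0, 1, 9/8 | 5/4, 3/2, 2 } — 19/16
edge 7 of 13 (R): { 0, 1, 9/8 | 19/16, 5/4, 3/2, 2 } — 37/32
edge 8 of 13 (B): { 0, 1, 9/8, 37/32 | 19/16, 5/4, 3/2, 2 } — 75/64
edge 9 of 13 (B): { 0, 1, 9/8, 37/32, 75/64 | 19/16, 5/4, 3/2, 2 } — 151/128
edge 10 of 13 (B): { 0, 1, 9/8, 37/32, 75/64, 151/128 | 19/16, 5/4, 3/2, 2 } — 303/256
edge 11 of 13 (B): { 0, 1, 9/8, 37/32, 75/64, 151/128, 303/256 | 19/16, 5/4, 3/2, 2 } — 607/512
edge 12 of 13 (R): { 0, 1, 9/8, 37/32, 75/64, 151/128, 303/256 | 607/512, 19/16, 5/4, 3/2, 2 } — 1213/1024
edge 13 of 13 (B): { 0, 1, 9/8, 37/32, 75/64, 151/128, 303/256, 1213/1024 | 607/512, 19/16, 5/4, 3/2, 2 } — 2427/2048

2427/2048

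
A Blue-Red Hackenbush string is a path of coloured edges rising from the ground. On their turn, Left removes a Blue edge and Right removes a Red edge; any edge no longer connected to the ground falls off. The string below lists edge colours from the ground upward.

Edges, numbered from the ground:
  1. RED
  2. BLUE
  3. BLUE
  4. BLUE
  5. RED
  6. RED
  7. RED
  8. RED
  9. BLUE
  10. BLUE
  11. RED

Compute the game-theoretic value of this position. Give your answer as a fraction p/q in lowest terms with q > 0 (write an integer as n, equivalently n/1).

1 of 11 · R · max L −∞ · min R 0 → -1
2 of 11 · RB · max L -1 · min R 0 → -1/2
3 of 11 · RBB · max L -1/2 · min R 0 → -1/4
4 of 11 · RBBB · max L -1/4 · min R 0 → -1/8
5 of 11 · RBBBR · max L -1/4 · min R -1/8 → -3/16
6 of 11 · RBBBRR · max L -1/4 · min R -3/16 → -7/32
7 of 11 · RBBBRRR · max L -1/4 · min R -7/32 → -15/64
8 of 11 · RBBBRRRR · max L -1/4 · min R -15/64 → -31/128
9 of 11 · RBBBRRRRB · max L -31/128 · min R -15/64 → -61/256
10 of 11 · RBBBRRRRBB · max L -61/256 · min R -15/64 → -121/512
11 of 11 · RBBBRRRRBBR · max L -61/256 · min R -121/512 → -243/1024

-243/1024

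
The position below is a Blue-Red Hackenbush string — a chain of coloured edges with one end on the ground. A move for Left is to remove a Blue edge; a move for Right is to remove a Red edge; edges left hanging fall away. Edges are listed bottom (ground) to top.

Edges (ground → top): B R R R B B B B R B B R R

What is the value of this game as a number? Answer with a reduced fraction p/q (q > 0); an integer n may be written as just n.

Build G(s[:k]) for k = 1..13, string s = B R R R B B B B R B B R R.
G_1 [B]  L=[0]  R=[none]  → 1
G_2 [BR]  L=[0]  R=[1]  → 1/2
G_3 [BRR]  L=[0]  R=[1/2 1]  → 1/4
G_4 [BRRR]  L=[0]  R=[1/4 1/2 1]  → 1/8
G_5 [BRRRB]  L=[0 1/8]  R=[1/4 1/2 1]  → 3/16
G_6 [BRRRBB]  L=[0 1/8 3/16]  R=[1/4 1/2 1]  → 7/32
G_7 [BRRRBBB]  L=[0 1/8 3/16 7/32]  R=[1/4 1/2 1]  → 15/64
G_8 [BRRRBBBB]  L=[0 1/8 3/16 7/32 15/64]  R=[1/4 1/2 1]  → 31/128
G_9 [BRRRBBBBR]  L=[0 1/8 3/16 7/32 15/64]  R=[31/128 1/4 1/2 1]  → 61/256
G_10 [BRRRBBBBRB]  L=[0 1/8 3/16 7/32 15/64 61/256]  R=[31/128 1/4 1/2 1]  → 123/512
G_11 [BRRRBBBBRBB]  L=[0 1/8 3/16 7/32 15/64 61/256 123/512]  R=[31/128 1/4 1/2 1]  → 247/1024
G_12 [BRRRBBBBRBBR]  L=[0 1/8 3/16 7/32 15/64 61/256 123/512]  R=[247/1024 31/128 1/4 1/2 1]  → 493/2048
G_13 [BRRRBBBBRBBRR]  L=[0 1/8 3/16 7/32 15/64 61/256 123/512]  R=[493/2048 247/1024 31/128 1/4 1/2 1]  → 985/4096

985/4096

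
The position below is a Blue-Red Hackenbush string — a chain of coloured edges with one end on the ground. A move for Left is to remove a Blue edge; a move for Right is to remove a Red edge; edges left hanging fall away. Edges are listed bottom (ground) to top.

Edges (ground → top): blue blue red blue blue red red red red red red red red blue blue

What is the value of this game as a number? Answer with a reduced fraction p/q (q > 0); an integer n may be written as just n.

14343/8192

Recurse on prefixes of the 15-edge string blue blue red blue blue red red red red red red red red blue blue:
G(b) = { 0 | · } ⇒ 1
G(bb) = { 0,1 | · } ⇒ 2
G(bbr) = { 0,1 | 2 } ⇒ 3/2
G(bbrb) = { 0,1,3/2 | 2 } ⇒ 7/4
G(bbrbb) = { 0,1,3/2,7/4 | 2 } ⇒ 15/8
G(bbrbbr) = { 0,1,3/2,7/4 | 15/8,2 } ⇒ 29/16
G(bbrbbrr) = { 0,1,3/2,7/4 | 29/16,15/8,2 } ⇒ 57/32
G(bbrbbrrr) = { 0,1,3/2,7/4 | 57/32,29/16,15/8,2 } ⇒ 113/64
G(bbrbbrrrr) = { 0,1,3/2,7/4 | 113/64,57/32,29/16,15/8,2 } ⇒ 225/128
G(bbrbbrrrrr) = { 0,1,3/2,7/4 | 225/128,113/64,57/32,29/16,15/8,2 } ⇒ 449/256
G(bbrbbrrrrrr) = { 0,1,3/2,7/4 | 449/256,225/128,113/64,57/32,29/16,15/8,2 } ⇒ 897/512
G(bbrbbrrrrrrr) = { 0,1,3/2,7/4 | 897/512,449/256,225/128,113/64,57/32,29/16,15/8,2 } ⇒ 1793/1024
G(bbrbbrrrrrrrr) = { 0,1,3/2,7/4 | 1793/1024,897/512,449/256,225/128,113/64,57/32,29/16,15/8,2 } ⇒ 3585/2048
G(bbrbbrrrrrrrrb) = { 0,1,3/2,7/4,3585/2048 | 1793/1024,897/512,449/256,225/128,113/64,57/32,29/16,15/8,2 } ⇒ 7171/4096
G(bbrbbrrrrrrrrbb) = { 0,1,3/2,7/4,3585/2048,7171/4096 | 1793/1024,897/512,449/256,225/128,113/64,57/32,29/16,15/8,2 } ⇒ 14343/8192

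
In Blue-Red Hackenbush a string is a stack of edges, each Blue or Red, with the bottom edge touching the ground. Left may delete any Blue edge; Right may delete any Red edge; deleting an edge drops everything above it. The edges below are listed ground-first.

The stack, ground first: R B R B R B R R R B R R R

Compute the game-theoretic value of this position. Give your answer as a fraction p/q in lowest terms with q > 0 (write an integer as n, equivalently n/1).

Build G(s[:k]) for k = 1..13, string s = R B R B R B R R R B R R R.
R: Left { none }, Right { 0 } => simplest -1
RB: Left { -1 }, Right { 0 } => simplest -1/2
RBR: Left { -1 }, Right { -1/2; 0 } => simplest -3/4
RBRB: Left { -1; -3/4 }, Right { -1/2; 0 } => simplest -5/8
RBRBR: Left { -1; -3/4 }, Right { -5/8; -1/2; 0 } => simplest -11/16
RBRBRB: Left { -1; -3/4; -11/16 }, Right { -5/8; -1/2; 0 } => simplest -21/32
RBRBRBR: Left { -1; -3/4; -11/16 }, Right { -21/32; -5/8; -1/2; 0 } => simplest -43/64
RBRBRBRR: Left { -1; -3/4; -11/16 }, Right { -43/64; -21/32; -5/8; -1/2; 0 } => simplest -87/128
RBRBRBRRR: Left { -1; -3/4; -11/16 }, Right { -87/128; -43/64; -21/32; -5/8; -1/2; 0 } => simplest -175/256
RBRBRBRRRB: Left { -1; -3/4; -11/16; -175/256 }, Right { -87/128; -43/64; -21/32; -5/8; -1/2; 0 } => simplest -349/512
RBRBRBRRRBR: Left { -1; -3/4; -11/16; -175/256 }, Right { -349/512; -87/128; -43/64; -21/32; -5/8; -1/2; 0 } => simplest -699/1024
RBRBRBRRRBRR: Left { -1; -3/4; -11/16; -175/256 }, Right { -699/1024; -349/512; -87/128; -43/64; -21/32; -5/8; -1/2; 0 } => simplest -1399/2048
RBRBRBRRRBRRR: Left { -1; -3/4; -11/16; -175/256 }, Right { -1399/2048; -699/1024; -349/512; -87/128; -43/64; -21/32; -5/8; -1/2; 0 } => simplest -2799/4096

-2799/4096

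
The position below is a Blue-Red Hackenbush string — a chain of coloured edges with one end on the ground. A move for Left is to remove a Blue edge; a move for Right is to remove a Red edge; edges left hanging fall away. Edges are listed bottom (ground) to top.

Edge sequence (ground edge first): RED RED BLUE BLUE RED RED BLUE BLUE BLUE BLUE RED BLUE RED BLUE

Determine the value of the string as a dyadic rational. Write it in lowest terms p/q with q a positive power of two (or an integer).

-5653/4096

Recurse on prefixes of the 14-edge string RED RED BLUE BLUE RED RED BLUE BLUE BLUE BLUE RED BLUE RED BLUE:
step 1: add RED to get R; options L={ ∅ } R={ 0 } ⇒ -1
step 2: add RED to get RR; options L={ ∅ } R={ -1,0 } ⇒ -2
step 3: add BLUE to get RRB; options L={ -2 } R={ -1,0 } ⇒ -3/2
step 4: add BLUE to get RRBB; options L={ -2,-3/2 } R={ -1,0 } ⇒ -5/4
step 5: add RED to get RRBBR; options L={ -2,-3/2 } R={ -5/4,-1,0 } ⇒ -11/8
step 6: add RED to get RRBBRR; options L={ -2,-3/2 } R={ -11/8,-5/4,-1,0 } ⇒ -23/16
step 7: add BLUE to get RRBBRRB; options L={ -2,-3/2,-23/16 } R={ -11/8,-5/4,-1,0 } ⇒ -45/32
step 8: add BLUE to get RRBBRRBB; options L={ -2,-3/2,-23/16,-45/32 } R={ -11/8,-5/4,-1,0 } ⇒ -89/64
step 9: add BLUE to get RRBBRRBBB; options L={ -2,-3/2,-23/16,-45/32,-89/64 } R={ -11/8,-5/4,-1,0 } ⇒ -177/128
step 10: add BLUE to get RRBBRRBBBB; options L={ -2,-3/2,-23/16,-45/32,-89/64,-177/128 } R={ -11/8,-5/4,-1,0 } ⇒ -353/256
step 11: add RED to get RRBBRRBBBBR; options L={ -2,-3/2,-23/16,-45/32,-89/64,-177/128 } R={ -353/256,-11/8,-5/4,-1,0 } ⇒ -707/512
step 12: add BLUE to get RRBBRRBBBBRB; options L={ -2,-3/2,-23/16,-45/32,-89/64,-177/128,-707/512 } R={ -353/256,-11/8,-5/4,-1,0 } ⇒ -1413/1024
step 13: add RED to get RRBBRRBBBBRBR; options L={ -2,-3/2,-23/16,-45/32,-89/64,-177/128,-707/512 } R={ -1413/1024,-353/256,-11/8,-5/4,-1,0 } ⇒ -2827/2048
step 14: add BLUE to get RRBBRRBBBBRBRB; options L={ -2,-3/2,-23/16,-45/32,-89/64,-177/128,-707/512,-2827/2048 } R={ -1413/1024,-353/256,-11/8,-5/4,-1,0 } ⇒ -5653/4096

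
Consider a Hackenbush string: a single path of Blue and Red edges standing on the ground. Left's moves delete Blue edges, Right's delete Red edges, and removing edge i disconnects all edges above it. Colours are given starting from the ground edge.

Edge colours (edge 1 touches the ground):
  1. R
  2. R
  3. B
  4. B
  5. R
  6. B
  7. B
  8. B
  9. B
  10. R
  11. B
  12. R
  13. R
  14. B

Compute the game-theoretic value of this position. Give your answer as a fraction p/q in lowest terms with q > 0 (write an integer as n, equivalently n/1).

Build G(s[:k]) for k = 1..14, string s = R R B B R B B B B R B R R B.
step 1: add R to get R; options L={ ∅ } R={ 0 } ⇒ -1
step 2: add R to get RR; options L={ ∅ } R={ -1, 0 } ⇒ -2
step 3: add B to get RRB; options L={ -2 } R={ -1, 0 } ⇒ -3/2
step 4: add B to get RRBB; options L={ -2, -3/2 } R={ -1, 0 } ⇒ -5/4
step 5: add R to get RRBBR; options L={ -2, -3/2 } R={ -5/4, -1, 0 } ⇒ -11/8
step 6: add B to get RRBBRB; options L={ -2, -3/2, -11/8 } R={ -5/4, -1, 0 } ⇒ -21/16
step 7: add B to get RRBBRBB; options L={ -2, -3/2, -11/8, -21/16 } R={ -5/4, -1, 0 } ⇒ -41/32
step 8: add B to get RRBBRBBB; options L={ -2, -3/2, -11/8, -21/16, -41/32 } R={ -5/4, -1, 0 } ⇒ -81/64
step 9: add B to get RRBBRBBBB; options L={ -2, -3/2, -11/8, -21/16, -41/32, -81/64 } R={ -5/4, -1, 0 } ⇒ -161/128
step 10: add R to get RRBBRBBBBR; options L={ -2, -3/2, -11/8, -21/16, -41/32, -81/64 } R={ -161/128, -5/4, -1, 0 } ⇒ -323/256
step 11: add B to get RRBBRBBBBRB; options L={ -2, -3/2, -11/8, -21/16, -41/32, -81/64, -323/256 } R={ -161/128, -5/4, -1, 0 } ⇒ -645/512
step 12: add R to get RRBBRBBBBRBR; options L={ -2, -3/2, -11/8, -21/16, -41/32, -81/64, -323/256 } R={ -645/512, -161/128, -5/4, -1, 0 } ⇒ -1291/1024
step 13: add R to get RRBBRBBBBRBRR; options L={ -2, -3/2, -11/8, -21/16, -41/32, -81/64, -323/256 } R={ -1291/1024, -645/512, -161/128, -5/4, -1, 0 } ⇒ -2583/2048
step 14: add B to get RRBBRBBBBRBRRB; options L={ -2, -3/2, -11/8, -21/16, -41/32, -81/64, -323/256, -2583/2048 } R={ -1291/1024, -645/512, -161/128, -5/4, -1, 0 } ⇒ -5165/4096

-5165/4096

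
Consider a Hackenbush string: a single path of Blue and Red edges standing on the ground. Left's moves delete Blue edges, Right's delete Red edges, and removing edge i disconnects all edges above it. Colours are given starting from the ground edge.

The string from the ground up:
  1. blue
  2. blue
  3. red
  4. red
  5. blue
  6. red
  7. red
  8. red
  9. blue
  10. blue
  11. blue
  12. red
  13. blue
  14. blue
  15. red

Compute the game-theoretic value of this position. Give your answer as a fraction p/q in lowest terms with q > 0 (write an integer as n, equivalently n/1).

g(b) = { 0 | none } — 1
g(bb) = { 0 1 | none } — 2
g(bbr) = { 0 1 | 2 } — 3/2
g(bbrr) = { 0 1 | 3/2 2 } — 5/4
g(bbrrb) = { 0 1 5/4 | 3/2 2 } — 11/8
g(bbrrbr) = { 0 1 5/4 | 11/8 3/2 2 } — 21/16
g(bbrrbrr) = { 0 1 5/4 | 21/16 11/8 3/2 2 } — 41/32
g(bbrrbrrr) = { 0 1 5/4 | 41/32 21/16 11/8 3/2 2 } — 81/64
g(bbrrbrrrb) = { 0 1 5/4 81/64 | 41/32 21/16 11/8 3/2 2 } — 163/128
g(bbrrbrrrbb) = { 0 1 5/4 81/64 163/128 | 41/32 21/16 11/8 3/2 2 } — 327/256
g(bbrrbrrrbbb) = { 0 1 5/4 81/64 163/128 327/256 | 41/32 21/16 11/8 3/2 2 } — 655/512
g(bbrrbrrrbbbr) = { 0 1 5/4 81/64 163/128 327/256 | 655/512 41/32 21/16 11/8 3/2 2 } — 1309/1024
g(bbrrbrrrbbbrb) = { 0 1 5/4 81/64 163/128 327/256 1309/1024 | 655/512 41/32 21/16 11/8 3/2 2 } — 2619/2048
g(bbrrbrrrbbbrbb) = { 0 1 5/4 81/64 163/128 327/256 1309/1024 2619/2048 | 655/512 41/32 21/16 11/8 3/2 2 } — 5239/4096
g(bbrrbrrrbbbrbbr) = { 0 1 5/4 81/64 163/128 327/256 1309/1024 2619/2048 | 5239/4096 655/512 41/32 21/16 11/8 3/2 2 } — 10477/8192

10477/8192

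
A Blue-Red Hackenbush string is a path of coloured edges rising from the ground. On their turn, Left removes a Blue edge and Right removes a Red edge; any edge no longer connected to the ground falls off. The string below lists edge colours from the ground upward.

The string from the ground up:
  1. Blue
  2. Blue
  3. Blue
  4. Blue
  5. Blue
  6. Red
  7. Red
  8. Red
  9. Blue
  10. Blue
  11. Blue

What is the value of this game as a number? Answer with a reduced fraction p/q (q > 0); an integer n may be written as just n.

271/64

val(B) = { 0 |  } gives 1
val(BB) = { 0, 1 |  } gives 2
val(BBB) = { 0, 1, 2 |  } gives 3
val(BBBB) = { 0, 1, 2, 3 |  } gives 4
val(BBBBB) = { 0, 1, 2, 3, 4 |  } gives 5
val(BBBBBR) = { 0, 1, 2, 3, 4 | 5 } gives 9/2
val(BBBBBRR) = { 0, 1, 2, 3, 4 | 9/2, 5 } gives 17/4
val(BBBBBRRR) = { 0, 1, 2, 3, 4 | 17/4, 9/2, 5 } gives 33/8
val(BBBBBRRRB) = { 0, 1, 2, 3, 4, 33/8 | 17/4, 9/2, 5 } gives 67/16
val(BBBBBRRRBB) = { 0, 1, 2, 3, 4, 33/8, 67/16 | 17/4, 9/2, 5 } gives 135/32
val(BBBBBRRRBBB) = { 0, 1, 2, 3, 4, 33/8, 67/16, 135/32 | 17/4, 9/2, 5 } gives 271/64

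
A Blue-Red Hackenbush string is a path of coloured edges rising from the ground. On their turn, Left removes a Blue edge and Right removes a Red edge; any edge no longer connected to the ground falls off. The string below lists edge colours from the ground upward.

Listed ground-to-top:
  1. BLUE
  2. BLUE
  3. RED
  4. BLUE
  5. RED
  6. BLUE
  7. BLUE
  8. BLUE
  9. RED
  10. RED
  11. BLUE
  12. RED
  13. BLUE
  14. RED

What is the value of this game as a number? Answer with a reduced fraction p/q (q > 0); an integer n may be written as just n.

v(B) = { 0 | none } gives 1
v(BB) = { 0,1 | none } gives 2
v(BBR) = { 0,1 | 2 } gives 3/2
v(BBRB) = { 0,1,3/2 | 2 } gives 7/4
v(BBRBR) = { 0,1,3/2 | 7/4,2 } gives 13/8
v(BBRBRB) = { 0,1,3/2,13/8 | 7/4,2 } gives 27/16
v(BBRBRBB) = { 0,1,3/2,13/8,27/16 | 7/4,2 } gives 55/32
v(BBRBRBBB) = { 0,1,3/2,13/8,27/16,55/32 | 7/4,2 } gives 111/64
v(BBRBRBBBR) = { 0,1,3/2,13/8,27/16,55/32 | 111/64,7/4,2 } gives 221/128
v(BBRBRBBBRR) = { 0,1,3/2,13/8,27/16,55/32 | 221/128,111/64,7/4,2 } gives 441/256
v(BBRBRBBBRRB) = { 0,1,3/2,13/8,27/16,55/32,441/256 | 221/128,111/64,7/4,2 } gives 883/512
v(BBRBRBBBRRBR) = { 0,1,3/2,13/8,27/16,55/32,441/256 | 883/512,221/128,111/64,7/4,2 } gives 1765/1024
v(BBRBRBBBRRBRB) = { 0,1,3/2,13/8,27/16,55/32,441/256,1765/1024 | 883/512,221/128,111/64,7/4,2 } gives 3531/2048
v(BBRBRBBBRRBRBR) = { 0,1,3/2,13/8,27/16,55/32,441/256,1765/1024 | 3531/2048,883/512,221/128,111/64,7/4,2 } gives 7061/4096

7061/4096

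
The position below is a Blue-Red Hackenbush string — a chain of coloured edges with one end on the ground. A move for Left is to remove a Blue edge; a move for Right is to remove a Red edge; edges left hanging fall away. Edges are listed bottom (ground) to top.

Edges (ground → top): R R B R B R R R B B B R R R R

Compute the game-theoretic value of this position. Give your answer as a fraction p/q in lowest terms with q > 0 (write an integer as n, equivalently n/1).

-14111/8192

Build G(s[:k]) for k = 1..15, string s = R R B R B R R R B B B R R R R.
edge 1 of 15 (R): { (no moves) | 0 } so -1
edge 2 of 15 (R): { (no moves) | -1; 0 } so -2
edge 3 of 15 (B): { -2 | -1; 0 } so -3/2
edge 4 of 15 (R): { -2 | -3/2; -1; 0 } so -7/4
edge 5 of 15 (B): { -2; -7/4 | -3/2; -1; 0 } so -13/8
edge 6 of 15 (R): { -2; -7/4 | -13/8; -3/2; -1; 0 } so -27/16
edge 7 of 15 (R): { -2; -7/4 | -27/16; -13/8; -3/2; -1; 0 } so -55/32
edge 8 of 15 (R): { -2; -7/4 | -55/32; -27/16; -13/8; -3/2; -1; 0 } so -111/64
edge 9 of 15 (B): { -2; -7/4; -111/64 | -55/32; -27/16; -13/8; -3/2; -1; 0 } so -221/128
edge 10 of 15 (B): { -2; -7/4; -111/64; -221/128 | -55/32; -27/16; -13/8; -3/2; -1; 0 } so -441/256
edge 11 of 15 (B): { -2; -7/4; -111/64; -221/128; -441/256 | -55/32; -27/16; -13/8; -3/2; -1; 0 } so -881/512
edge 12 of 15 (R): { -2; -7/4; -111/64; -221/128; -441/256 | -881/512; -55/32; -27/16; -13/8; -3/2; -1; 0 } so -1763/1024
edge 13 of 15 (R): { -2; -7/4; -111/64; -221/128; -441/256 | -1763/1024; -881/512; -55/32; -27/16; -13/8; -3/2; -1; 0 } so -3527/2048
edge 14 of 15 (R): { -2; -7/4; -111/64; -221/128; -441/256 | -3527/2048; -1763/1024; -881/512; -55/32; -27/16; -13/8; -3/2; -1; 0 } so -7055/4096
edge 15 of 15 (R): { -2; -7/4; -111/64; -221/128; -441/256 | -7055/4096; -3527/2048; -1763/1024; -881/512; -55/32; -27/16; -13/8; -3/2; -1; 0 } so -14111/8192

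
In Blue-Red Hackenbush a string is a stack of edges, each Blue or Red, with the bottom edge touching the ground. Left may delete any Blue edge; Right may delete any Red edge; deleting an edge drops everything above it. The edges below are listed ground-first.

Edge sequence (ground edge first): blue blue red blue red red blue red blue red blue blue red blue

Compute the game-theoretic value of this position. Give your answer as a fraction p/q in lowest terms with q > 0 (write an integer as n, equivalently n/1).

b: Left { 0 }, Right { (no moves) } => simplest 1
bb: Left { 0,1 }, Right { (no moves) } => simplest 2
bbr: Left { 0,1 }, Right { 2 } => simplest 3/2
bbrb: Left { 0,1,3/2 }, Right { 2 } => simplest 7/4
bbrbr: Left { 0,1,3/2 }, Right { 7/4,2 } => simplest 13/8
bbrbrr: Left { 0,1,3/2 }, Right { 13/8,7/4,2 } => simplest 25/16
bbrbrrb: Left { 0,1,3/2,25/16 }, Right { 13/8,7/4,2 } => simplest 51/32
bbrbrrbr: Left { 0,1,3/2,25/16 }, Right { 51/32,13/8,7/4,2 } => simplest 101/64
bbrbrrbrb: Left { 0,1,3/2,25/16,101/64 }, Right { 51/32,13/8,7/4,2 } => simplest 203/128
bbrbrrbrbr: Left { 0,1,3/2,25/16,101/64 }, Right { 203/128,51/32,13/8,7/4,2 } => simplest 405/256
bbrbrrbrbrb: Left { 0,1,3/2,25/16,101/64,405/256 }, Right { 203/128,51/32,13/8,7/4,2 } => simplest 811/512
bbrbrrbrbrbb: Left { 0,1,3/2,25/16,101/64,405/256,811/512 }, Right { 203/128,51/32,13/8,7/4,2 } => simplest 1623/1024
bbrbrrbrbrbbr: Left { 0,1,3/2,25/16,101/64,405/256,811/512 }, Right { 1623/1024,203/128,51/32,13/8,7/4,2 } => simplest 3245/2048
bbrbrrbrbrbbrb: Left { 0,1,3/2,25/16,101/64,405/256,811/512,3245/2048 }, Right { 1623/1024,203/128,51/32,13/8,7/4,2 } => simplest 6491/4096

6491/4096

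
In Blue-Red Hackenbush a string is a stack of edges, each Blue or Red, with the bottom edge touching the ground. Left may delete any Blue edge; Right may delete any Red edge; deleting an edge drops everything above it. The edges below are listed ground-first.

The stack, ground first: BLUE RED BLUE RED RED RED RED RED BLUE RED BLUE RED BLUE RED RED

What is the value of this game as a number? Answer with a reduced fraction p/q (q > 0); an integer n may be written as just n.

8361/16384

edge 1 of 15 (BLUE): { 0 | · } -> 1
edge 2 of 15 (RED): { 0 | 1 } -> 1/2
edge 3 of 15 (BLUE): { 0 1/2 | 1 } -> 3/4
edge 4 of 15 (RED): { 0 1/2 | 3/4 1 } -> 5/8
edge 5 of 15 (RED): { 0 1/2 | 5/8 3/4 1 } -> 9/16
edge 6 of 15 (RED): { 0 1/2 | 9/16 5/8 3/4 1 } -> 17/32
edge 7 of 15 (RED): { 0 1/2 | 17/32 9/16 5/8 3/4 1 } -> 33/64
edge 8 of 15 (RED): { 0 1/2 | 33/64 17/32 9/16 5/8 3/4 1 } -> 65/128
edge 9 of 15 (BLUE): { 0 1/2 65/128 | 33/64 17/32 9/16 5/8 3/4 1 } -> 131/256
edge 10 of 15 (RED): { 0 1/2 65/128 | 131/256 33/64 17/32 9/16 5/8 3/4 1 } -> 261/512
edge 11 of 15 (BLUE): { 0 1/2 65/128 261/512 | 131/256 33/64 17/32 9/16 5/8 3/4 1 } -> 523/1024
edge 12 of 15 (RED): { 0 1/2 65/128 261/512 | 523/1024 131/256 33/64 17/32 9/16 5/8 3/4 1 } -> 1045/2048
edge 13 of 15 (BLUE): { 0 1/2 65/128 261/512 1045/2048 | 523/1024 131/256 33/64 17/32 9/16 5/8 3/4 1 } -> 2091/4096
edge 14 of 15 (RED): { 0 1/2 65/128 261/512 1045/2048 | 2091/4096 523/1024 131/256 33/64 17/32 9/16 5/8 3/4 1 } -> 4181/8192
edge 15 of 15 (RED): { 0 1/2 65/128 261/512 1045/2048 | 4181/8192 2091/4096 523/1024 131/256 33/64 17/32 9/16 5/8 3/4 1 } -> 8361/16384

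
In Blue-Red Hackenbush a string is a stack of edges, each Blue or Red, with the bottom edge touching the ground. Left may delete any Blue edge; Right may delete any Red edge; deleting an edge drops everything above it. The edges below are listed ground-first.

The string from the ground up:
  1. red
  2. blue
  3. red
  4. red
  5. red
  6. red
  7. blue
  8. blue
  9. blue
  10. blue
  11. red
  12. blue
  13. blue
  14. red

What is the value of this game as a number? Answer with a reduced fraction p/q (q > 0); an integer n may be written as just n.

-7699/8192

Prefix values for red blue red red red red blue blue blue blue red blue blue red via {L|R} + simplicity:
r: Left {  }, Right { 0 } => simplest -1
rb: Left { -1 }, Right { 0 } => simplest -1/2
rbr: Left { -1 }, Right { -1/2 0 } => simplest -3/4
rbrr: Left { -1 }, Right { -3/4 -1/2 0 } => simplest -7/8
rbrrr: Left { -1 }, Right { -7/8 -3/4 -1/2 0 } => simplest -15/16
rbrrrr: Left { -1 }, Right { -15/16 -7/8 -3/4 -1/2 0 } => simplest -31/32
rbrrrrb: Left { -1 -31/32 }, Right { -15/16 -7/8 -3/4 -1/2 0 } => simplest -61/64
rbrrrrbb: Left { -1 -31/32 -61/64 }, Right { -15/16 -7/8 -3/4 -1/2 0 } => simplest -121/128
rbrrrrbbb: Left { -1 -31/32 -61/64 -121/128 }, Right { -15/16 -7/8 -3/4 -1/2 0 } => simplest -241/256
rbrrrrbbbb: Left { -1 -31/32 -61/64 -121/128 -241/256 }, Right { -15/16 -7/8 -3/4 -1/2 0 } => simplest -481/512
rbrrrrbbbbr: Left { -1 -31/32 -61/64 -121/128 -241/256 }, Right { -481/512 -15/16 -7/8 -3/4 -1/2 0 } => simplest -963/1024
rbrrrrbbbbrb: Left { -1 -31/32 -61/64 -121/128 -241/256 -963/1024 }, Right { -481/512 -15/16 -7/8 -3/4 -1/2 0 } => simplest -1925/2048
rbrrrrbbbbrbb: Left { -1 -31/32 -61/64 -121/128 -241/256 -963/1024 -1925/2048 }, Right { -481/512 -15/16 -7/8 -3/4 -1/2 0 } => simplest -3849/4096
rbrrrrbbbbrbbr: Left { -1 -31/32 -61/64 -121/128 -241/256 -963/1024 -1925/2048 }, Right { -3849/4096 -481/512 -15/16 -7/8 -3/4 -1/2 0 } => simplest -7699/8192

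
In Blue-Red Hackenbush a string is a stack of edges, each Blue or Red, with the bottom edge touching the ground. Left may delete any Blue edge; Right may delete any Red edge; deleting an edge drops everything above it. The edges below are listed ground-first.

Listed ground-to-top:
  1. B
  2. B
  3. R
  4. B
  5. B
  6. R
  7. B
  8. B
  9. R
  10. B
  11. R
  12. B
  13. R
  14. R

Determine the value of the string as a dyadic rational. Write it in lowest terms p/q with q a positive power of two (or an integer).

7593/4096

edge 1 of 14 (B): { 0 | · } -> 1
edge 2 of 14 (B): { 0 1 | · } -> 2
edge 3 of 14 (R): { 0 1 | 2 } -> 3/2
edge 4 of 14 (B): { 0 1 3/2 | 2 } -> 7/4
edge 5 of 14 (B): { 0 1 3/2 7/4 | 2 } -> 15/8
edge 6 of 14 (R): { 0 1 3/2 7/4 | 15/8 2 } -> 29/16
edge 7 of 14 (B): { 0 1 3/2 7/4 29/16 | 15/8 2 } -> 59/32
edge 8 of 14 (B): { 0 1 3/2 7/4 29/16 59/32 | 15/8 2 } -> 119/64
edge 9 of 14 (R): { 0 1 3/2 7/4 29/16 59/32 | 119/64 15/8 2 } -> 237/128
edge 10 of 14 (B): { 0 1 3/2 7/4 29/16 59/32 237/128 | 119/64 15/8 2 } -> 475/256
edge 11 of 14 (R): { 0 1 3/2 7/4 29/16 59/32 237/128 | 475/256 119/64 15/8 2 } -> 949/512
edge 12 of 14 (B): { 0 1 3/2 7/4 29/16 59/32 237/128 949/512 | 475/256 119/64 15/8 2 } -> 1899/1024
edge 13 of 14 (R): { 0 1 3/2 7/4 29/16 59/32 237/128 949/512 | 1899/1024 475/256 119/64 15/8 2 } -> 3797/2048
edge 14 of 14 (R): { 0 1 3/2 7/4 29/16 59/32 237/128 949/512 | 3797/2048 1899/1024 475/256 119/64 15/8 2 } -> 7593/4096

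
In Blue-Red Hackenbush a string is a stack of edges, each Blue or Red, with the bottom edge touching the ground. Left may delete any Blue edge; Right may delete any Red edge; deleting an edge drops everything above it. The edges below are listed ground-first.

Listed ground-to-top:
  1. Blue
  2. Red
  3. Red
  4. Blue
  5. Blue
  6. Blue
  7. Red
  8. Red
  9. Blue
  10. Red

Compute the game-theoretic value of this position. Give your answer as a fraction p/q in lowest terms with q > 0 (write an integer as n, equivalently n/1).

229/512

step 1: add Blue to get B; options L={ 0 } R={ none } => 1
step 2: add Red to get BR; options L={ 0 } R={ 1 } => 1/2
step 3: add Red to get BRR; options L={ 0 } R={ 1/2 1 } => 1/4
step 4: add Blue to get BRRB; options L={ 0 1/4 } R={ 1/2 1 } => 3/8
step 5: add Blue to get BRRBB; options L={ 0 1/4 3/8 } R={ 1/2 1 } => 7/16
step 6: add Blue to get BRRBBB; options L={ 0 1/4 3/8 7/16 } R={ 1/2 1 } => 15/32
step 7: add Red to get BRRBBBR; options L={ 0 1/4 3/8 7/16 } R={ 15/32 1/2 1 } => 29/64
step 8: add Red to get BRRBBBRR; options L={ 0 1/4 3/8 7/16 } R={ 29/64 15/32 1/2 1 } => 57/128
step 9: add Blue to get BRRBBBRRB; options L={ 0 1/4 3/8 7/16 57/128 } R={ 29/64 15/32 1/2 1 } => 115/256
step 10: add Red to get BRRBBBRRBR; options L={ 0 1/4 3/8 7/16 57/128 } R={ 115/256 29/64 15/32 1/2 1 } => 229/512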